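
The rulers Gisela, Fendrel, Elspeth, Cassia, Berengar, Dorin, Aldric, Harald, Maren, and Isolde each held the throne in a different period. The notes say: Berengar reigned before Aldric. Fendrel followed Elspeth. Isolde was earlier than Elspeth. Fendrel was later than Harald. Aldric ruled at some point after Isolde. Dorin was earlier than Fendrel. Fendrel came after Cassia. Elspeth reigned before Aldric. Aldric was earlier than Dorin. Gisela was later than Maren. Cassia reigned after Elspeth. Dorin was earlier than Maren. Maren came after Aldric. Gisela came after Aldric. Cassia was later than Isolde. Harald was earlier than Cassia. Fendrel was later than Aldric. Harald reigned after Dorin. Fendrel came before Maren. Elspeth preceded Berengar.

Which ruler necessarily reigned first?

Isolde

Isolde has a chain of constraints placing them before every other ruler, so Isolde must be first.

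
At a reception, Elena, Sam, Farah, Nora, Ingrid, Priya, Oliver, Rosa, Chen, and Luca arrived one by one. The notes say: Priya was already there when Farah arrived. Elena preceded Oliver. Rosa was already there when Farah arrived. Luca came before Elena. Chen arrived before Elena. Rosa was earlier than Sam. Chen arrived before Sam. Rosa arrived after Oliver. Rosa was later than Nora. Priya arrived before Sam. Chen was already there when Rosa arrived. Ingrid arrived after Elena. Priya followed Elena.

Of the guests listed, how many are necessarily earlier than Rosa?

5

Directly stated before Rosa: Chen, Nora, and Oliver.
Elena reaches Rosa via Elena → Oliver → Rosa.
Luca reaches Rosa via Luca → Elena → Oliver → Rosa.
That's Chen, Elena, Luca, Nora, and Oliver — 5 in all.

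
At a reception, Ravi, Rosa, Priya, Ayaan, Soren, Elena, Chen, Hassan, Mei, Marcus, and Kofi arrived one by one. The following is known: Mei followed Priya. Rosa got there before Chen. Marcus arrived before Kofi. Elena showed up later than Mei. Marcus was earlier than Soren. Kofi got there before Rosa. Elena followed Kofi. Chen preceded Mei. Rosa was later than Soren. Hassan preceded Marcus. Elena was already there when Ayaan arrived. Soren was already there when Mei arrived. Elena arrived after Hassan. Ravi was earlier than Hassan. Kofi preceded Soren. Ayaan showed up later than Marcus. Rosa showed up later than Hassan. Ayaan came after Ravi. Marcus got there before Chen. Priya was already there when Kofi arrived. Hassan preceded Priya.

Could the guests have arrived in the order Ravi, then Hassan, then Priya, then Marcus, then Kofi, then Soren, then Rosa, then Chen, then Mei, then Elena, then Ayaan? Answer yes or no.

yes

Check each stated constraint against the proposed order — e.g. Hassan is ahead of Elena; Ravi is ahead of Ayaan. Every pair is in the required order; nothing is violated.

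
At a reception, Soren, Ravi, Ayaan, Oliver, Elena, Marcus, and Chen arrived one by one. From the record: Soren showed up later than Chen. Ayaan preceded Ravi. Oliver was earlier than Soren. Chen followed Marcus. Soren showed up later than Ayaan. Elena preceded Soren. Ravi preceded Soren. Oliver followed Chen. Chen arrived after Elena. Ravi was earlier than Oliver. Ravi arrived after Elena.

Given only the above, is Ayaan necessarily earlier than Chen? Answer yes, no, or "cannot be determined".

cannot be determined

No chain of stated constraints runs from Ayaan to Chen, and none runs from Chen to Ayaan either.
So the relative order of Ayaan and Chen is not fixed by the given facts.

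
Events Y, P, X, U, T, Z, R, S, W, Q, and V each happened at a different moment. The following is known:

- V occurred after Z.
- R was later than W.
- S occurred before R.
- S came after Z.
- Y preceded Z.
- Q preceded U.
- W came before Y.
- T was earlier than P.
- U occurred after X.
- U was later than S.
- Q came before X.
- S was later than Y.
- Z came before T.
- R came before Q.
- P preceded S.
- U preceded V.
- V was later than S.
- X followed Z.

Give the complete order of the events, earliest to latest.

The constraints fix every adjacent pair, so only one ordering works:
W → Y → Z → T → P → S → R → Q → X → U → V.

W, Y, Z, T, P, S, R, Q, X, U, V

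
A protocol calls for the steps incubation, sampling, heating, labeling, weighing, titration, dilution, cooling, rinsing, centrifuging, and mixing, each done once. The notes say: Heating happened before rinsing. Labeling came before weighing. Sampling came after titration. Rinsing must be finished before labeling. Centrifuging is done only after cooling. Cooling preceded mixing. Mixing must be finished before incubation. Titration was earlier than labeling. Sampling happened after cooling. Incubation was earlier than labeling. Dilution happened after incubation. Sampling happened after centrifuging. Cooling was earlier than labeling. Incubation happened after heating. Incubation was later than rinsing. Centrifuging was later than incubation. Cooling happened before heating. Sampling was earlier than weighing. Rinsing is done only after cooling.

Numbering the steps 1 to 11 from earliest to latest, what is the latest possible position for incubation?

6

Incubation must come before centrifuging, dilution, labeling, sampling, and weighing — 5 steps forced after it.
Everything else can be placed before incubation in some valid order, so incubation can sit as late as position 11 − 5 = 6.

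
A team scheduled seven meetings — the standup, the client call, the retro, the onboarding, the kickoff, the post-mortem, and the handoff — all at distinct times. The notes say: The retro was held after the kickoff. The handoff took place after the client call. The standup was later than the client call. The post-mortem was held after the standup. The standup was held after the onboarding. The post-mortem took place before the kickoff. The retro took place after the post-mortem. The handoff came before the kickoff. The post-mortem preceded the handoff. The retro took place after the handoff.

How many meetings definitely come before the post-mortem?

3

Directly stated before the post-mortem: the standup.
The client call reaches the post-mortem via the client call → the standup → the post-mortem.
The onboarding reaches the post-mortem via the onboarding → the standup → the post-mortem.
That's the client call, the onboarding, and the standup — 3 in all.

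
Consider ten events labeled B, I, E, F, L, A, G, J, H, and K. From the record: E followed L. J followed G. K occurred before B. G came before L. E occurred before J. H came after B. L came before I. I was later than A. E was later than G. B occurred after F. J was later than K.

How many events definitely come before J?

Directly stated before J: E, G, and K.
L reaches J via L → E → J.
No chain forces H (or any of the others) ahead of J.
That's E, G, K, and L — 4 in all.

4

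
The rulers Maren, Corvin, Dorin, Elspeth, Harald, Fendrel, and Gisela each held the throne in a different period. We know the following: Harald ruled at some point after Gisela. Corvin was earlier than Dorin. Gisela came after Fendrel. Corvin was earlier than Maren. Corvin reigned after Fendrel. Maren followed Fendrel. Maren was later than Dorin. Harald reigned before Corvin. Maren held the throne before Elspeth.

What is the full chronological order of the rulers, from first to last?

The constraints fix every adjacent pair, so only one ordering works:
Fendrel → Gisela → Harald → Corvin → Dorin → Maren → Elspeth.

Fendrel, Gisela, Harald, Corvin, Dorin, Maren, Elspeth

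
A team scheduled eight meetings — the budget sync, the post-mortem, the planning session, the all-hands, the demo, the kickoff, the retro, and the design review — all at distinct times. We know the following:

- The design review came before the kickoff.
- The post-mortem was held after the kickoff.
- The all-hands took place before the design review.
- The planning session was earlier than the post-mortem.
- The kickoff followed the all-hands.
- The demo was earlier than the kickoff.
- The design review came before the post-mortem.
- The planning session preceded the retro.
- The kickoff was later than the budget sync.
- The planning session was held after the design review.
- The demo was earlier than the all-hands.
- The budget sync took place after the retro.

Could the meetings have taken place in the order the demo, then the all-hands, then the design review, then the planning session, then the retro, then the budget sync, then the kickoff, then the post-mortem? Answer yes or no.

yes

Check each stated constraint against the proposed order — e.g. the design review is ahead of the post-mortem; the demo is ahead of the kickoff. Every pair is in the required order; nothing is violated.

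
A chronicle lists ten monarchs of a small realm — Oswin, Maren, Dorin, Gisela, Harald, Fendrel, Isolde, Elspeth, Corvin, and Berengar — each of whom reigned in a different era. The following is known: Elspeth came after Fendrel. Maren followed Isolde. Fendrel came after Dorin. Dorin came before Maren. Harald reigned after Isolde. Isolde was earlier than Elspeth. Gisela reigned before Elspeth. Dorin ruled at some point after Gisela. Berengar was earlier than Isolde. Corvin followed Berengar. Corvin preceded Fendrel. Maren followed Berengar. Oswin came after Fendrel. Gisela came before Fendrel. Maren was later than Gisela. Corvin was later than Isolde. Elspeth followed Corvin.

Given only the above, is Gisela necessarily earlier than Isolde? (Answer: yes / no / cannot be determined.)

cannot be determined

No chain of stated constraints runs from Gisela to Isolde, and none runs from Isolde to Gisela either.
So the relative order of Gisela and Isolde is not fixed by the given facts.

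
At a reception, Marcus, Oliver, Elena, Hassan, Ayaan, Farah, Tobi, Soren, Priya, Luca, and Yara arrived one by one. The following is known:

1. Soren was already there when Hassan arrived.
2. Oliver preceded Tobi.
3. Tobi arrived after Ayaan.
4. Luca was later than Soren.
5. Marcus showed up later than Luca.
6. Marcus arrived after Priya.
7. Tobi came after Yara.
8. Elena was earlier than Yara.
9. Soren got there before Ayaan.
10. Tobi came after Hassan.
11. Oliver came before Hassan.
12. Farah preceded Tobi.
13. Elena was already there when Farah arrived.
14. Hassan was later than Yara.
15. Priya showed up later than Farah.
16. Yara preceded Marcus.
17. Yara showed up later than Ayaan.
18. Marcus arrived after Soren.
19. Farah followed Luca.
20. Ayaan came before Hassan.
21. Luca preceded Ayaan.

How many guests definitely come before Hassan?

Directly stated before Hassan: Ayaan, Oliver, Soren, and Yara.
Elena reaches Hassan via Elena → Yara → Hassan.
Luca reaches Hassan via Luca → Ayaan → Hassan.
No chain forces Marcus (or any of the others) ahead of Hassan.
That's Ayaan, Elena, Luca, Oliver, Soren, and Yara — 6 in all.

6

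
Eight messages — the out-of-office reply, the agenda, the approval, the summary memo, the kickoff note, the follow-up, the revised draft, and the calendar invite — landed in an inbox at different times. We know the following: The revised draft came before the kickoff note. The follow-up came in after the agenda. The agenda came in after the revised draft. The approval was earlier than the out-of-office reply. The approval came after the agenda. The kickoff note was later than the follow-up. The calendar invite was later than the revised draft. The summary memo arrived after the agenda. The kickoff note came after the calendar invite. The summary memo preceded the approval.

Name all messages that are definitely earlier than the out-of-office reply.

the agenda, the approval, the revised draft, the summary memo

Directly stated before the out-of-office reply: the approval.
The agenda reaches the out-of-office reply via the agenda → the approval → the out-of-office reply.
The revised draft reaches the out-of-office reply via the revised draft → the agenda → the approval → the out-of-office reply.
The summary memo reaches the out-of-office reply via the summary memo → the approval → the out-of-office reply.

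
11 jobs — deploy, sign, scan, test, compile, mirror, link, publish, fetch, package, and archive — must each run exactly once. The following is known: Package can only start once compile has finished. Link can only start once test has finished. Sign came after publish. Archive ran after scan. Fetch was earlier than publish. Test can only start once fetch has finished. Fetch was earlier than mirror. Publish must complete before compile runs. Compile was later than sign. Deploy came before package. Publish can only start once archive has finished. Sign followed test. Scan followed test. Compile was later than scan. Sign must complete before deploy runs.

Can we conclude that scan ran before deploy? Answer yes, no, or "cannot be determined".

Chain the constraints: scan → archive → publish → sign → deploy. Each link is directly stated, so scan comes before deploy.

yes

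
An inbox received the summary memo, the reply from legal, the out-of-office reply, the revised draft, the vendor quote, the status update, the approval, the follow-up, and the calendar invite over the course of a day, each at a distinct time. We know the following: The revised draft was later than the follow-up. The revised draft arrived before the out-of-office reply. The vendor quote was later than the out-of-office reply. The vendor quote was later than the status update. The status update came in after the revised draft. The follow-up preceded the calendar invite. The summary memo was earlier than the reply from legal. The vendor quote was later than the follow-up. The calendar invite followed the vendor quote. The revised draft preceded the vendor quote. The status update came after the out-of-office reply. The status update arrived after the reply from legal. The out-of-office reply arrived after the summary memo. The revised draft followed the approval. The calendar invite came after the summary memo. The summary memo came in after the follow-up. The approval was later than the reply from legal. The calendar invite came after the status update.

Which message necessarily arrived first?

The follow-up has a chain of constraints placing it before every other message, so the follow-up must be first.

the follow-up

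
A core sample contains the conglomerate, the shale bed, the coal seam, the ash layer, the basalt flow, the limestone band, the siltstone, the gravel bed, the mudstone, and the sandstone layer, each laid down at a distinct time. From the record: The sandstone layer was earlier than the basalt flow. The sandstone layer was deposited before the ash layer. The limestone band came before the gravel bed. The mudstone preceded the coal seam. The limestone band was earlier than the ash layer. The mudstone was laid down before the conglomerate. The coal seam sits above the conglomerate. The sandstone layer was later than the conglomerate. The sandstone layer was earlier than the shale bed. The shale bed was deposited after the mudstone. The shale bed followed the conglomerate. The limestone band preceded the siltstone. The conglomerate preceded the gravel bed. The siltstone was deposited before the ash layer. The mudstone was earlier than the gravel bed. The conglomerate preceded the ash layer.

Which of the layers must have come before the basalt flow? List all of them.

Directly stated before the basalt flow: the sandstone layer.
The conglomerate reaches the basalt flow via the conglomerate → the sandstone layer → the basalt flow.
The mudstone reaches the basalt flow via the mudstone → the conglomerate → the sandstone layer → the basalt flow.
No chain forces the gravel bed (or any of the others) ahead of the basalt flow.

the conglomerate, the mudstone, the sandstone layer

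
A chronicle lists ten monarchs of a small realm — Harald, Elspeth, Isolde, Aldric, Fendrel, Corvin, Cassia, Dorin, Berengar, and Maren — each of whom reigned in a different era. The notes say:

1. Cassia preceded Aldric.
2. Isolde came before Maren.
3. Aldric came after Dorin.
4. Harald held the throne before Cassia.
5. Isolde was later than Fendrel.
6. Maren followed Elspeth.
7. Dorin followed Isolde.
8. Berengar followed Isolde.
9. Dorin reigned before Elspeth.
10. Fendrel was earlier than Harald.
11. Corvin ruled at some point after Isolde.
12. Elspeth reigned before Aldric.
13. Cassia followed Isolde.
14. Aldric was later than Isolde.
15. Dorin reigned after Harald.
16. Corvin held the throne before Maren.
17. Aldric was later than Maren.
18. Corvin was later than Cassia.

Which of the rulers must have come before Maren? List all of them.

Directly stated before Maren: Corvin, Elspeth, and Isolde.
Cassia reaches Maren via Cassia → Corvin → Maren.
Dorin reaches Maren via Dorin → Elspeth → Maren.
Fendrel reaches Maren via Fendrel → Isolde → Maren.
Likewise Harald reaches Maren by chaining the stated constraints.

Cassia, Corvin, Dorin, Elspeth, Fendrel, Harald, Isolde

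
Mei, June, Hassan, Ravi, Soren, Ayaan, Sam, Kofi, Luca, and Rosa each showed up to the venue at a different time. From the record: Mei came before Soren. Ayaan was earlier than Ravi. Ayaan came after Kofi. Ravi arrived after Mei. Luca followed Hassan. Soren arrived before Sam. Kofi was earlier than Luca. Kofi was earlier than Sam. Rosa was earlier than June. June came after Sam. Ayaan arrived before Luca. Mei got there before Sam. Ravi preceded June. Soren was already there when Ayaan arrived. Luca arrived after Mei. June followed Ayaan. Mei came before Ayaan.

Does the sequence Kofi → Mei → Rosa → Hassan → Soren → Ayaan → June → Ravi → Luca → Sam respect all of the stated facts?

no

The constraints require Sam before June, but in the proposed sequence June appears ahead of Sam. That one violation is enough.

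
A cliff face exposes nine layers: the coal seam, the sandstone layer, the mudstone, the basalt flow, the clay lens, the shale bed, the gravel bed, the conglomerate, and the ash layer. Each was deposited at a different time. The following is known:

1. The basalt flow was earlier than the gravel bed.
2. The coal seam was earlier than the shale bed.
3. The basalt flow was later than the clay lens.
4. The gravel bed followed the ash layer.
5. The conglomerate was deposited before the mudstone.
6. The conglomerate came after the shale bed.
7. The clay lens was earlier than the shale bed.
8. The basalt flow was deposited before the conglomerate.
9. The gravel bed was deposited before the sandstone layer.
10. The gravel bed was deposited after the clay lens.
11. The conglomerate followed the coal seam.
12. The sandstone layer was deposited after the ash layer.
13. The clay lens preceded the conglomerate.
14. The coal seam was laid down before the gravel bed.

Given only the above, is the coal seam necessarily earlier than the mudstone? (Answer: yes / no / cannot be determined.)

yes

Chain the constraints: the coal seam → the conglomerate → the mudstone. Each link is directly stated, so the coal seam comes before the mudstone.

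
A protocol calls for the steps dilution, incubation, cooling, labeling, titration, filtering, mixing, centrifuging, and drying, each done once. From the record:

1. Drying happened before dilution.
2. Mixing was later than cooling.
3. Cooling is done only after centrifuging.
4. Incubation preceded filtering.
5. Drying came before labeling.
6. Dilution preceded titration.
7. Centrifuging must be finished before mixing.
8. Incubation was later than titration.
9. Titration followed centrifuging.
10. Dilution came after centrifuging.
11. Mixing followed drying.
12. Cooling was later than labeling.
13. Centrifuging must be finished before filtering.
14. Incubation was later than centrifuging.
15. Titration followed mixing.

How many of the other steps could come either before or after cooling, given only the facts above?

1

Forced before cooling: centrifuging, drying, and labeling; forced after cooling: filtering, incubation, mixing, and titration.
That leaves dilution with no forced order relative to cooling — 1.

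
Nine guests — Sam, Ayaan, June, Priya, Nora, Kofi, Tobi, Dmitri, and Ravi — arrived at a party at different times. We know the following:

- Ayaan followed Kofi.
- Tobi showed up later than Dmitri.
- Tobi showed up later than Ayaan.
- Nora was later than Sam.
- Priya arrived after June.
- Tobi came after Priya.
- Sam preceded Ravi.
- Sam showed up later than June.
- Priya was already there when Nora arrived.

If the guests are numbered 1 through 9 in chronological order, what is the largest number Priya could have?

7

Priya must come before Nora and Tobi — 2 guests forced after them.
Everything else can be placed before Priya in some valid order, so Priya can sit as late as position 9 − 2 = 7.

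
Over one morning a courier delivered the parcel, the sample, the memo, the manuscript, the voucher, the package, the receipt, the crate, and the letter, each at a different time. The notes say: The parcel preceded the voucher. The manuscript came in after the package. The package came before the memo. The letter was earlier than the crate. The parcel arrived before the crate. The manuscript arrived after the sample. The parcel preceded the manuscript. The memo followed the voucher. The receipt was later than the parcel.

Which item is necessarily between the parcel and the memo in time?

the voucher

Tracing the constraints gives the parcel → the voucher → the memo, so the voucher sits after the parcel and before the memo.
No other item is forced both after the parcel and before the memo.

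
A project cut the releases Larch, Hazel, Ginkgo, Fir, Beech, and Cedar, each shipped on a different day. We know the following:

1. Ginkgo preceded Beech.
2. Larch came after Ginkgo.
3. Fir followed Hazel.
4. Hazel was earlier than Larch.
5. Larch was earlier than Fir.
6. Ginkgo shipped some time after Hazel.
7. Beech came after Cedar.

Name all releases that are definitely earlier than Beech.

Directly stated before Beech: Cedar and Ginkgo.
Hazel reaches Beech via Hazel → Ginkgo → Beech.
No chain forces Larch (or any of the others) ahead of Beech.

Cedar, Ginkgo, Hazel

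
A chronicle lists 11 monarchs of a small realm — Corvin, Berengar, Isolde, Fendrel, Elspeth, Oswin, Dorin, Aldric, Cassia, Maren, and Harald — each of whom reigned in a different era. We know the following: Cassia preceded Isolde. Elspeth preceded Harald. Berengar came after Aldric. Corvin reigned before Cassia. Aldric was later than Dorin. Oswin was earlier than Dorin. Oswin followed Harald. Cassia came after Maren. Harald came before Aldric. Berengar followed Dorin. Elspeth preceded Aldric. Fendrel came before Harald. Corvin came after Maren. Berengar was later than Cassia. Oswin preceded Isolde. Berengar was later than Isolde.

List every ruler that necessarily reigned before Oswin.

Elspeth, Fendrel, Harald

Directly stated before Oswin: Harald.
Elspeth reaches Oswin via Elspeth → Harald → Oswin.
Fendrel reaches Oswin via Fendrel → Harald → Oswin.
No chain forces Dorin (or any of the others) ahead of Oswin.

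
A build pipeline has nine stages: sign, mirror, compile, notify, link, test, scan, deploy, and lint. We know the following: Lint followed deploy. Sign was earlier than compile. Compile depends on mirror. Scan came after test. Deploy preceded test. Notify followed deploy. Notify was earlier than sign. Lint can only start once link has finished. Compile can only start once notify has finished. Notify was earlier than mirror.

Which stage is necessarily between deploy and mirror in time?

Tracing the constraints gives deploy → notify → mirror, so notify sits after deploy and before mirror.
No other stage is forced both after deploy and before mirror.

notify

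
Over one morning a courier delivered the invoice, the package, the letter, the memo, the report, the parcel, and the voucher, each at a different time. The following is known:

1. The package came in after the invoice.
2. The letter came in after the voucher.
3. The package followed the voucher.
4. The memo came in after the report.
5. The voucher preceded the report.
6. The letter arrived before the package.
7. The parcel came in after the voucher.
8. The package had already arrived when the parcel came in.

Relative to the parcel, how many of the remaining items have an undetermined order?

Forced before the parcel: the invoice, the letter, the package, and the voucher.
That leaves the memo and the report with no forced order relative to the parcel — 2.

2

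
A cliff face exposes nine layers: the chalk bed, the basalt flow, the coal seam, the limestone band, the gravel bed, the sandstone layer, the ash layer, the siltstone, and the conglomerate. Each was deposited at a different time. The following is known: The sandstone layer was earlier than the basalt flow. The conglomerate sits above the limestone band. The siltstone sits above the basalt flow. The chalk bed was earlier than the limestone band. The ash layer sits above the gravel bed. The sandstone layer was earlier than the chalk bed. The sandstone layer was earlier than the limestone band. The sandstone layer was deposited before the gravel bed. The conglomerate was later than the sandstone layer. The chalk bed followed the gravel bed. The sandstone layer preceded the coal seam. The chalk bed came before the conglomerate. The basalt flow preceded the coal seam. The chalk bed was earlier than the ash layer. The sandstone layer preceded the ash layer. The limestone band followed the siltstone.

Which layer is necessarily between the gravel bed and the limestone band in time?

Tracing the constraints gives the gravel bed → the chalk bed → the limestone band, so the chalk bed sits after the gravel bed and before the limestone band.
No other layer is forced both after the gravel bed and before the limestone band.

the chalk bed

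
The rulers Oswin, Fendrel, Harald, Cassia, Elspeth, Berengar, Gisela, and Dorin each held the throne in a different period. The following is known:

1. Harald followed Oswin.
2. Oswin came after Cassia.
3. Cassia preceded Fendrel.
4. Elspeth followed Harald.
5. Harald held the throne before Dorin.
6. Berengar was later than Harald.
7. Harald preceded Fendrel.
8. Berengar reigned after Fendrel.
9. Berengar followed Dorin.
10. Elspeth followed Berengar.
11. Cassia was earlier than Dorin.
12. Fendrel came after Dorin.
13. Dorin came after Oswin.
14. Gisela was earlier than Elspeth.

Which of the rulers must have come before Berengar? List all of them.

Cassia, Dorin, Fendrel, Harald, Oswin

Directly stated before Berengar: Dorin, Fendrel, and Harald.
Cassia reaches Berengar via Cassia → Fendrel → Berengar.
Oswin reaches Berengar via Oswin → Harald → Berengar.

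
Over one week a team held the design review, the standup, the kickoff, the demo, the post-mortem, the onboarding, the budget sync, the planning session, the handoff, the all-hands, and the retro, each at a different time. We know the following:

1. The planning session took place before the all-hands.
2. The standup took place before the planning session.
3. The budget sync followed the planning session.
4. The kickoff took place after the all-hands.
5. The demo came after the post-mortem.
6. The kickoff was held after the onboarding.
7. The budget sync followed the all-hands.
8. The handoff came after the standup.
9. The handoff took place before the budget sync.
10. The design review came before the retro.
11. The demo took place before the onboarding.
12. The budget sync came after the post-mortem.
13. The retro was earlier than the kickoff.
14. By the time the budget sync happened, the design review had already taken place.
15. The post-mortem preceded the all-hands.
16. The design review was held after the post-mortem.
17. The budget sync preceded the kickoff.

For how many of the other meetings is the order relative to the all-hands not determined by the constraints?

Forced before the all-hands: the planning session, the post-mortem, and the standup; forced after the all-hands: the budget sync and the kickoff.
That leaves the demo, the design review, the handoff, the onboarding, and the retro with no forced order relative to the all-hands — 5.

5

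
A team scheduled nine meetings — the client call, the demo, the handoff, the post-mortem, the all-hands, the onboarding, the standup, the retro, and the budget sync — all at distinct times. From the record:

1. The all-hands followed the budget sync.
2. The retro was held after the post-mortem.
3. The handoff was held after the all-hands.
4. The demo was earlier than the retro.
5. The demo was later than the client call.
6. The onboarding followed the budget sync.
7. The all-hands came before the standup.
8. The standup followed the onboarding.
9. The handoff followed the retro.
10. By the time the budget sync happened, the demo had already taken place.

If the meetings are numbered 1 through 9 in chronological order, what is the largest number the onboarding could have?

8

The onboarding must come before the standup — 1 meeting forced after it.
Everything else can be placed before the onboarding in some valid order, so the onboarding can sit as late as position 9 − 1 = 8.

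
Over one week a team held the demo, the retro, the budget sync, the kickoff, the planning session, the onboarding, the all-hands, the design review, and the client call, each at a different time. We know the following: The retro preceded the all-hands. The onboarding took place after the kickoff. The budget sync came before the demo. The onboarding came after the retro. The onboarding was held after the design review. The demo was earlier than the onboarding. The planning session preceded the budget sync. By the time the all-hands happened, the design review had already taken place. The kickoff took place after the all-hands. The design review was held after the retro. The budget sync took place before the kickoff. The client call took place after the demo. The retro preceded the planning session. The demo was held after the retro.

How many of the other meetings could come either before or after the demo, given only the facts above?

Forced before the demo: the budget sync, the planning session, and the retro; forced after the demo: the client call and the onboarding.
That leaves the all-hands, the design review, and the kickoff with no forced order relative to the demo — 3.

3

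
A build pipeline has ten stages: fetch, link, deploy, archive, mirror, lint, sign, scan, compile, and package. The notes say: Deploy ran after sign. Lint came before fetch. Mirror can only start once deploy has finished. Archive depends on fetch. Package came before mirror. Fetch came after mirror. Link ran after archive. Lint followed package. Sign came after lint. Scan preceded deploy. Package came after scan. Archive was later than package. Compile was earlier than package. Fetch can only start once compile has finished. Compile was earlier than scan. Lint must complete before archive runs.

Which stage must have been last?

link

Every other stage has a chain of constraints placing it before link, so link is last.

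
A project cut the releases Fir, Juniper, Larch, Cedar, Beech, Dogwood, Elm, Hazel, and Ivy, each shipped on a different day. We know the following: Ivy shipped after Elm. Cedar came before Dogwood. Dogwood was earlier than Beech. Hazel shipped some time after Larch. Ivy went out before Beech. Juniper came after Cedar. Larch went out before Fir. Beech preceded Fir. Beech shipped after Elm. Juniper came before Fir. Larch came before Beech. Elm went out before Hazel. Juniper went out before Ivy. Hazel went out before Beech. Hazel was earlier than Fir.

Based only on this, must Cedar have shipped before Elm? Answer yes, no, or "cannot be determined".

cannot be determined

No chain of stated constraints runs from Cedar to Elm, and none runs from Elm to Cedar either.
So the relative order of Cedar and Elm is not fixed by the given facts.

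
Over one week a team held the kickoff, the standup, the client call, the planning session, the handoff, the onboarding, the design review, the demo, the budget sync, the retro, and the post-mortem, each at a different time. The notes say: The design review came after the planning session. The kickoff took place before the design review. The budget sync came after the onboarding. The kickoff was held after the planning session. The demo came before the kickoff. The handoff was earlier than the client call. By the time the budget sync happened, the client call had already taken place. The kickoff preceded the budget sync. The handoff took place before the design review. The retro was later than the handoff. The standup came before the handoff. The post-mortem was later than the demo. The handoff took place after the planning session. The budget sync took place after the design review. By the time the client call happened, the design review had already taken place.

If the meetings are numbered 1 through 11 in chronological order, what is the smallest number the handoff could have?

The planning session and the standup must both come before the handoff — 2 forced predecessors.
Nothing else is forced ahead of the handoff, so its earliest slot is position 2 + 1 = 3.

3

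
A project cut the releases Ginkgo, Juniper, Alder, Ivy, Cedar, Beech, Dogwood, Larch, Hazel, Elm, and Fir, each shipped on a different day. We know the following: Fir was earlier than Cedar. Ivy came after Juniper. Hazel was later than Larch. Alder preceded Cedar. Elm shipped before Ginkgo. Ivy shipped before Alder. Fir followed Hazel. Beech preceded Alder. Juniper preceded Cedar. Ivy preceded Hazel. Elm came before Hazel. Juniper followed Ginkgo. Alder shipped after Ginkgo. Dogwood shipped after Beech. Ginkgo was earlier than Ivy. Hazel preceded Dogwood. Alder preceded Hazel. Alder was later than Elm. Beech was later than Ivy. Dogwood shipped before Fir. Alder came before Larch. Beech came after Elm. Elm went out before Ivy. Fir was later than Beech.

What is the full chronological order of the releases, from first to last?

The constraints fix every adjacent pair, so only one ordering works:
Elm → Ginkgo → Juniper → Ivy → Beech → Alder → Larch → Hazel → Dogwood → Fir → Cedar.

Elm, Ginkgo, Juniper, Ivy, Beech, Alder, Larch, Hazel, Dogwood, Fir, Cedar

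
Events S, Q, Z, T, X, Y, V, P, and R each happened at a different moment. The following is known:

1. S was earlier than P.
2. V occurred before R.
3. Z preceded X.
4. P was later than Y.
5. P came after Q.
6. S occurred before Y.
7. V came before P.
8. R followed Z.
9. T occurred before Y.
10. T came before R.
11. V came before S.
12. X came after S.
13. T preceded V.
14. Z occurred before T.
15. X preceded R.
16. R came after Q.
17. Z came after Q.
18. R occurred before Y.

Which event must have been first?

Q

Q has a chain of constraints placing it before every other event, so Q must be first.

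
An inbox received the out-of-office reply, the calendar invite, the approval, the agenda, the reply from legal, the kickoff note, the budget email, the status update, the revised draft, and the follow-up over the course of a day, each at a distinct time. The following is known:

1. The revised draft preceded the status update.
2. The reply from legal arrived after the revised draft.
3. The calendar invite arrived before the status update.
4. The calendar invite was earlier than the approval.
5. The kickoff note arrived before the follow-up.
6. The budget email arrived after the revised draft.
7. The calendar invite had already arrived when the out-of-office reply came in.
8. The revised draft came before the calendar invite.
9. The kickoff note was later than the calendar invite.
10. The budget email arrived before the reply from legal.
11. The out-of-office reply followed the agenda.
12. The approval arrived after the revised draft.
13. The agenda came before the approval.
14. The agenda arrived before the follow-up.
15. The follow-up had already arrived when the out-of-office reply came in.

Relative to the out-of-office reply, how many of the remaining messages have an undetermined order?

4

Forced before the out-of-office reply: the agenda, the calendar invite, the follow-up, the kickoff note, and the revised draft.
That leaves the approval, the budget email, the reply from legal, and the status update with no forced order relative to the out-of-office reply — 4.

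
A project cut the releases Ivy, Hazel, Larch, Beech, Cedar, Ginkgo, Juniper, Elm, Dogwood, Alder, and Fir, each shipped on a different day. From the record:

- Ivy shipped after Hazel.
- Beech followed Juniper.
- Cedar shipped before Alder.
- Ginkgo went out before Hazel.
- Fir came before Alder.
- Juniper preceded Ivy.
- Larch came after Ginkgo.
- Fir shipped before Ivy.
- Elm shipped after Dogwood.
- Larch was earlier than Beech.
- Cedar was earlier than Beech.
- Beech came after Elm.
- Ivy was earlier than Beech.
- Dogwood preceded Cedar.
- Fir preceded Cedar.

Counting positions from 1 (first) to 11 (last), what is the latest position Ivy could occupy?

Ivy must come before Beech — 1 release forced after it.
Everything else can be placed before Ivy in some valid order, so Ivy can sit as late as position 11 − 1 = 10.

10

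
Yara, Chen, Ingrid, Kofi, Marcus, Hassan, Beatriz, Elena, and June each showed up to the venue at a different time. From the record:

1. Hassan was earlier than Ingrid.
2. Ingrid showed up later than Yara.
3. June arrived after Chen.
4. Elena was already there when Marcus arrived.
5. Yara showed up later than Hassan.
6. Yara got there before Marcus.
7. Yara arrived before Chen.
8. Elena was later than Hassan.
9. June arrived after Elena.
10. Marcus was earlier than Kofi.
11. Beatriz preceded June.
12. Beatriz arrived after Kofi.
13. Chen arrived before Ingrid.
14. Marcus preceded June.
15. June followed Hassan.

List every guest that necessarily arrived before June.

Directly stated before June: Beatriz, Chen, Elena, Hassan, and Marcus.
Kofi reaches June via Kofi → Beatriz → June.
Yara reaches June via Yara → Chen → June.
No chain forces Ingrid ahead of June.

Beatriz, Chen, Elena, Hassan, Kofi, Marcus, Yara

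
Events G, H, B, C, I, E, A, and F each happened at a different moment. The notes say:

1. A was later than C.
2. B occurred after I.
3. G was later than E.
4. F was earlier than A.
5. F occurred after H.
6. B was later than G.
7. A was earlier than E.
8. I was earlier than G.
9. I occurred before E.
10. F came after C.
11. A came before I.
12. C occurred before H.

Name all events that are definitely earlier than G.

Directly stated before G: E and I.
A reaches G via A → E → G.
C reaches G via C → A → E → G.
F reaches G via F → A → E → G.
Likewise H reaches G by chaining the stated constraints.
No chain forces B ahead of G.

A, C, E, F, H, I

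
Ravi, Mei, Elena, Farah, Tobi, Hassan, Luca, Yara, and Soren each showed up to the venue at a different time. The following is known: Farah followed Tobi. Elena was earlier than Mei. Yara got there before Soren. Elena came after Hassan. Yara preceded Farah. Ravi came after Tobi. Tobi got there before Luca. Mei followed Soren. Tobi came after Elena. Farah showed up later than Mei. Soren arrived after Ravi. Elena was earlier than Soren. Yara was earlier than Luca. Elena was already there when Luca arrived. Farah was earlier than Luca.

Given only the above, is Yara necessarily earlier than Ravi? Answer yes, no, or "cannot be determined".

cannot be determined

No chain of stated constraints runs from Yara to Ravi, and none runs from Ravi to Yara either.
So the relative order of Yara and Ravi is not fixed by the given facts.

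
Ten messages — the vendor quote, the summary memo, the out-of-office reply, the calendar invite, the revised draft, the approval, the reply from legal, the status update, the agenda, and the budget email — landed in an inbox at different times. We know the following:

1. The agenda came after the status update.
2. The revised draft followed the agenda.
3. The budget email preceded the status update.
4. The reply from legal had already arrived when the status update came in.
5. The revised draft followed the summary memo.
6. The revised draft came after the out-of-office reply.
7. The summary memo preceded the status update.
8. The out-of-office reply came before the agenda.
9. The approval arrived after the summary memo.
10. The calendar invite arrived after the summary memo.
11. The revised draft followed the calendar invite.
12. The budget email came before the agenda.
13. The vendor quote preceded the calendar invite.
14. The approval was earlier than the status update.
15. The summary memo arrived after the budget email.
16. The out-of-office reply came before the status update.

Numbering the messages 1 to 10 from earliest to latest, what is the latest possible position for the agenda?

The agenda must come before the revised draft — 1 message forced after it.
Everything else can be placed before the agenda in some valid order, so the agenda can sit as late as position 10 − 1 = 9.

9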